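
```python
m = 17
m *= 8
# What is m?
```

Answer: 136

Derivation:
Trace (tracking m):
m = 17  # -> m = 17
m *= 8  # -> m = 136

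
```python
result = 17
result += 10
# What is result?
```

Answer: 27

Derivation:
Trace (tracking result):
result = 17  # -> result = 17
result += 10  # -> result = 27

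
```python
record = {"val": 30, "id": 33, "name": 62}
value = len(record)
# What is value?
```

Answer: 3

Derivation:
Trace (tracking value):
record = {'val': 30, 'id': 33, 'name': 62}  # -> record = {'val': 30, 'id': 33, 'name': 62}
value = len(record)  # -> value = 3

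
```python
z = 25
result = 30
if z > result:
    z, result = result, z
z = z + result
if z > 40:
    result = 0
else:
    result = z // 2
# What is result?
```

Answer: 0

Derivation:
Trace (tracking result):
z = 25  # -> z = 25
result = 30  # -> result = 30
if z > result:  # condition is False
z = z + result  # -> z = 55
if z > 40:  # condition is True
    result = 0  # -> result = 0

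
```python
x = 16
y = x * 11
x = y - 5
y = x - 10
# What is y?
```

Trace (tracking y):
x = 16  # -> x = 16
y = x * 11  # -> y = 176
x = y - 5  # -> x = 171
y = x - 10  # -> y = 161

Answer: 161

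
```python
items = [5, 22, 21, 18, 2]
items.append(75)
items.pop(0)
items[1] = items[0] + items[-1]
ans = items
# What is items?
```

Answer: [22, 97, 18, 2, 75]

Derivation:
Trace (tracking items):
items = [5, 22, 21, 18, 2]  # -> items = [5, 22, 21, 18, 2]
items.append(75)  # -> items = [5, 22, 21, 18, 2, 75]
items.pop(0)  # -> items = [22, 21, 18, 2, 75]
items[1] = items[0] + items[-1]  # -> items = [22, 97, 18, 2, 75]
ans = items  # -> ans = [22, 97, 18, 2, 75]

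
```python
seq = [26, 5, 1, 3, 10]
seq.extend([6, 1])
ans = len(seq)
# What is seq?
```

Trace (tracking seq):
seq = [26, 5, 1, 3, 10]  # -> seq = [26, 5, 1, 3, 10]
seq.extend([6, 1])  # -> seq = [26, 5, 1, 3, 10, 6, 1]
ans = len(seq)  # -> ans = 7

Answer: [26, 5, 1, 3, 10, 6, 1]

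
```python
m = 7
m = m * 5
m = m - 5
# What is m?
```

Trace (tracking m):
m = 7  # -> m = 7
m = m * 5  # -> m = 35
m = m - 5  # -> m = 30

Answer: 30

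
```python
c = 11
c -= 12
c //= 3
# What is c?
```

Trace (tracking c):
c = 11  # -> c = 11
c -= 12  # -> c = -1
c //= 3  # -> c = -1

Answer: -1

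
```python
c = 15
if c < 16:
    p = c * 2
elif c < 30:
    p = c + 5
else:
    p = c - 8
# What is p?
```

Answer: 30

Derivation:
Trace (tracking p):
c = 15  # -> c = 15
if c < 16:  # condition is True
    p = c * 2  # -> p = 30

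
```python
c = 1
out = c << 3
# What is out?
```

Trace (tracking out):
c = 1  # -> c = 1
out = c << 3  # -> out = 8

Answer: 8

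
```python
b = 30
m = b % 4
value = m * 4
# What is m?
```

Trace (tracking m):
b = 30  # -> b = 30
m = b % 4  # -> m = 2
value = m * 4  # -> value = 8

Answer: 2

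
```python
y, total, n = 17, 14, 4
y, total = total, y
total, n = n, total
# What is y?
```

Trace (tracking y):
y, total, n = (17, 14, 4)  # -> y = 17, total = 14, n = 4
y, total = (total, y)  # -> y = 14, total = 17
total, n = (n, total)  # -> total = 4, n = 17

Answer: 14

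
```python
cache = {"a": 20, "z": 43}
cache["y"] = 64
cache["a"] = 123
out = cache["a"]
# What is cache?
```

Trace (tracking cache):
cache = {'a': 20, 'z': 43}  # -> cache = {'a': 20, 'z': 43}
cache['y'] = 64  # -> cache = {'a': 20, 'z': 43, 'y': 64}
cache['a'] = 123  # -> cache = {'a': 123, 'z': 43, 'y': 64}
out = cache['a']  # -> out = 123

Answer: {'a': 123, 'z': 43, 'y': 64}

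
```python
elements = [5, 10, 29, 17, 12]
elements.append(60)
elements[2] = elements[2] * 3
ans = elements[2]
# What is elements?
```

Answer: [5, 10, 87, 17, 12, 60]

Derivation:
Trace (tracking elements):
elements = [5, 10, 29, 17, 12]  # -> elements = [5, 10, 29, 17, 12]
elements.append(60)  # -> elements = [5, 10, 29, 17, 12, 60]
elements[2] = elements[2] * 3  # -> elements = [5, 10, 87, 17, 12, 60]
ans = elements[2]  # -> ans = 87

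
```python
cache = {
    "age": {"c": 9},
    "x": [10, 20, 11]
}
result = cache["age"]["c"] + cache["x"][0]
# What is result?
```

Answer: 19

Derivation:
Trace (tracking result):
cache = {'age': {'c': 9}, 'x': [10, 20, 11]}  # -> cache = {'age': {'c': 9}, 'x': [10, 20, 11]}
result = cache['age']['c'] + cache['x'][0]  # -> result = 19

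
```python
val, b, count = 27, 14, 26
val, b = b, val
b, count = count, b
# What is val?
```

Answer: 14

Derivation:
Trace (tracking val):
val, b, count = (27, 14, 26)  # -> val = 27, b = 14, count = 26
val, b = (b, val)  # -> val = 14, b = 27
b, count = (count, b)  # -> b = 26, count = 27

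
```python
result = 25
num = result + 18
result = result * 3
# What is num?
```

Answer: 43

Derivation:
Trace (tracking num):
result = 25  # -> result = 25
num = result + 18  # -> num = 43
result = result * 3  # -> result = 75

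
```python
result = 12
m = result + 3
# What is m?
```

Answer: 15

Derivation:
Trace (tracking m):
result = 12  # -> result = 12
m = result + 3  # -> m = 15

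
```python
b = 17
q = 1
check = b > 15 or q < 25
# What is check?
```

Trace (tracking check):
b = 17  # -> b = 17
q = 1  # -> q = 1
check = b > 15 or q < 25  # -> check = True

Answer: True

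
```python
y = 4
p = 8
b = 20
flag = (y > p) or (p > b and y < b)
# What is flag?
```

Answer: False

Derivation:
Trace (tracking flag):
y = 4  # -> y = 4
p = 8  # -> p = 8
b = 20  # -> b = 20
flag = y > p or (p > b and y < b)  # -> flag = False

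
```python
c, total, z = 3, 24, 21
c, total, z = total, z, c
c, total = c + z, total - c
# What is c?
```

Trace (tracking c):
c, total, z = (3, 24, 21)  # -> c = 3, total = 24, z = 21
c, total, z = (total, z, c)  # -> c = 24, total = 21, z = 3
c, total = (c + z, total - c)  # -> c = 27, total = -3

Answer: 27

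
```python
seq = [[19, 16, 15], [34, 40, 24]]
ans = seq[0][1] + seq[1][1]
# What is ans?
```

Trace (tracking ans):
seq = [[19, 16, 15], [34, 40, 24]]  # -> seq = [[19, 16, 15], [34, 40, 24]]
ans = seq[0][1] + seq[1][1]  # -> ans = 56

Answer: 56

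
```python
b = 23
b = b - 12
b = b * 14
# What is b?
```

Answer: 154

Derivation:
Trace (tracking b):
b = 23  # -> b = 23
b = b - 12  # -> b = 11
b = b * 14  # -> b = 154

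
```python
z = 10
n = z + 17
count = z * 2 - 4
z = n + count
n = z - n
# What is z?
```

Answer: 43

Derivation:
Trace (tracking z):
z = 10  # -> z = 10
n = z + 17  # -> n = 27
count = z * 2 - 4  # -> count = 16
z = n + count  # -> z = 43
n = z - n  # -> n = 16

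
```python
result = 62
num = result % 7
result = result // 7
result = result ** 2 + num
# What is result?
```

Answer: 70

Derivation:
Trace (tracking result):
result = 62  # -> result = 62
num = result % 7  # -> num = 6
result = result // 7  # -> result = 8
result = result ** 2 + num  # -> result = 70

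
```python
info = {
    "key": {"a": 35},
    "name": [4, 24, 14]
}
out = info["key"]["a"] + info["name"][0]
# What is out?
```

Trace (tracking out):
info = {'key': {'a': 35}, 'name': [4, 24, 14]}  # -> info = {'key': {'a': 35}, 'name': [4, 24, 14]}
out = info['key']['a'] + info['name'][0]  # -> out = 39

Answer: 39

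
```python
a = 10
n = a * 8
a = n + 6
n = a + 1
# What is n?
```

Answer: 87

Derivation:
Trace (tracking n):
a = 10  # -> a = 10
n = a * 8  # -> n = 80
a = n + 6  # -> a = 86
n = a + 1  # -> n = 87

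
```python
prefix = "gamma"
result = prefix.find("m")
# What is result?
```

Trace (tracking result):
prefix = 'gamma'  # -> prefix = 'gamma'
result = prefix.find('m')  # -> result = 2

Answer: 2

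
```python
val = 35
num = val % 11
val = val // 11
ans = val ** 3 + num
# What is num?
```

Answer: 2

Derivation:
Trace (tracking num):
val = 35  # -> val = 35
num = val % 11  # -> num = 2
val = val // 11  # -> val = 3
ans = val ** 3 + num  # -> ans = 29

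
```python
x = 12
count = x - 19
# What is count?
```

Answer: -7

Derivation:
Trace (tracking count):
x = 12  # -> x = 12
count = x - 19  # -> count = -7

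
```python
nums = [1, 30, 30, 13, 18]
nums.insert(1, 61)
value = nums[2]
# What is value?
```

Trace (tracking value):
nums = [1, 30, 30, 13, 18]  # -> nums = [1, 30, 30, 13, 18]
nums.insert(1, 61)  # -> nums = [1, 61, 30, 30, 13, 18]
value = nums[2]  # -> value = 30

Answer: 30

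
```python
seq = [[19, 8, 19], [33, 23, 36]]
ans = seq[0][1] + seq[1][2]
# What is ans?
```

Trace (tracking ans):
seq = [[19, 8, 19], [33, 23, 36]]  # -> seq = [[19, 8, 19], [33, 23, 36]]
ans = seq[0][1] + seq[1][2]  # -> ans = 44

Answer: 44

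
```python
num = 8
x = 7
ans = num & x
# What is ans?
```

Answer: 0

Derivation:
Trace (tracking ans):
num = 8  # -> num = 8
x = 7  # -> x = 7
ans = num & x  # -> ans = 0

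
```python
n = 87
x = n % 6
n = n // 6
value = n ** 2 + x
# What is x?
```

Trace (tracking x):
n = 87  # -> n = 87
x = n % 6  # -> x = 3
n = n // 6  # -> n = 14
value = n ** 2 + x  # -> value = 199

Answer: 3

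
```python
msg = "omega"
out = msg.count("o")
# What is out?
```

Answer: 1

Derivation:
Trace (tracking out):
msg = 'omega'  # -> msg = 'omega'
out = msg.count('o')  # -> out = 1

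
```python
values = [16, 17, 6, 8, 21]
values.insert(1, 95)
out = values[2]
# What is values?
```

Trace (tracking values):
values = [16, 17, 6, 8, 21]  # -> values = [16, 17, 6, 8, 21]
values.insert(1, 95)  # -> values = [16, 95, 17, 6, 8, 21]
out = values[2]  # -> out = 17

Answer: [16, 95, 17, 6, 8, 21]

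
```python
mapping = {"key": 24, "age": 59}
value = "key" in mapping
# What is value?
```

Answer: True

Derivation:
Trace (tracking value):
mapping = {'key': 24, 'age': 59}  # -> mapping = {'key': 24, 'age': 59}
value = 'key' in mapping  # -> value = True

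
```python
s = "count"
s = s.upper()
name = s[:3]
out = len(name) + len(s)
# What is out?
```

Answer: 8

Derivation:
Trace (tracking out):
s = 'count'  # -> s = 'count'
s = s.upper()  # -> s = 'COUNT'
name = s[:3]  # -> name = 'COU'
out = len(name) + len(s)  # -> out = 8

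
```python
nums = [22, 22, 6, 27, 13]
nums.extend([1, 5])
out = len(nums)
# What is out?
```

Answer: 7

Derivation:
Trace (tracking out):
nums = [22, 22, 6, 27, 13]  # -> nums = [22, 22, 6, 27, 13]
nums.extend([1, 5])  # -> nums = [22, 22, 6, 27, 13, 1, 5]
out = len(nums)  # -> out = 7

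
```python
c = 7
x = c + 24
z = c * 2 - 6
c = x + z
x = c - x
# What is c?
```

Trace (tracking c):
c = 7  # -> c = 7
x = c + 24  # -> x = 31
z = c * 2 - 6  # -> z = 8
c = x + z  # -> c = 39
x = c - x  # -> x = 8

Answer: 39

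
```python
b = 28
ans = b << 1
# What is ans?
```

Trace (tracking ans):
b = 28  # -> b = 28
ans = b << 1  # -> ans = 56

Answer: 56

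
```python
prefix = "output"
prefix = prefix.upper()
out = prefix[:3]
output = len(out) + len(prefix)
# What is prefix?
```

Answer: 'OUTPUT'

Derivation:
Trace (tracking prefix):
prefix = 'output'  # -> prefix = 'output'
prefix = prefix.upper()  # -> prefix = 'OUTPUT'
out = prefix[:3]  # -> out = 'OUT'
output = len(out) + len(prefix)  # -> output = 9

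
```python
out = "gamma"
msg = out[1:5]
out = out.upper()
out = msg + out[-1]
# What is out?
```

Trace (tracking out):
out = 'gamma'  # -> out = 'gamma'
msg = out[1:5]  # -> msg = 'amma'
out = out.upper()  # -> out = 'GAMMA'
out = msg + out[-1]  # -> out = 'ammaA'

Answer: 'ammaA'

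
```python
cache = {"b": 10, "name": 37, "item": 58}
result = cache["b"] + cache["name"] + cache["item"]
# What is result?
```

Answer: 105

Derivation:
Trace (tracking result):
cache = {'b': 10, 'name': 37, 'item': 58}  # -> cache = {'b': 10, 'name': 37, 'item': 58}
result = cache['b'] + cache['name'] + cache['item']  # -> result = 105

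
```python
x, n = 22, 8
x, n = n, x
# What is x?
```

Answer: 8

Derivation:
Trace (tracking x):
x, n = (22, 8)  # -> x = 22, n = 8
x, n = (n, x)  # -> x = 8, n = 22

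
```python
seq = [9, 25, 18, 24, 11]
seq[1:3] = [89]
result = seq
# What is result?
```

Answer: [9, 89, 24, 11]

Derivation:
Trace (tracking result):
seq = [9, 25, 18, 24, 11]  # -> seq = [9, 25, 18, 24, 11]
seq[1:3] = [89]  # -> seq = [9, 89, 24, 11]
result = seq  # -> result = [9, 89, 24, 11]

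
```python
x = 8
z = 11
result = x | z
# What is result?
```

Trace (tracking result):
x = 8  # -> x = 8
z = 11  # -> z = 11
result = x | z  # -> result = 11

Answer: 11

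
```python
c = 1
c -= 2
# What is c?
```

Trace (tracking c):
c = 1  # -> c = 1
c -= 2  # -> c = -1

Answer: -1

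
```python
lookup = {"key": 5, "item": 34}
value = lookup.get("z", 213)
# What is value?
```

Trace (tracking value):
lookup = {'key': 5, 'item': 34}  # -> lookup = {'key': 5, 'item': 34}
value = lookup.get('z', 213)  # -> value = 213

Answer: 213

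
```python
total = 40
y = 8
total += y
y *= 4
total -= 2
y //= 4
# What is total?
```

Trace (tracking total):
total = 40  # -> total = 40
y = 8  # -> y = 8
total += y  # -> total = 48
y *= 4  # -> y = 32
total -= 2  # -> total = 46
y //= 4  # -> y = 8

Answer: 46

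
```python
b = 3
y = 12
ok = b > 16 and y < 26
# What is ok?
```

Trace (tracking ok):
b = 3  # -> b = 3
y = 12  # -> y = 12
ok = b > 16 and y < 26  # -> ok = False

Answer: False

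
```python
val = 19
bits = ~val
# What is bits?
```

Answer: -20

Derivation:
Trace (tracking bits):
val = 19  # -> val = 19
bits = ~val  # -> bits = -20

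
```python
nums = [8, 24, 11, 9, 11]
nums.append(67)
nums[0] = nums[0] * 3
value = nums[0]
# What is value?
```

Answer: 24

Derivation:
Trace (tracking value):
nums = [8, 24, 11, 9, 11]  # -> nums = [8, 24, 11, 9, 11]
nums.append(67)  # -> nums = [8, 24, 11, 9, 11, 67]
nums[0] = nums[0] * 3  # -> nums = [24, 24, 11, 9, 11, 67]
value = nums[0]  # -> value = 24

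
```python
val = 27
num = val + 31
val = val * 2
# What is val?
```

Answer: 54

Derivation:
Trace (tracking val):
val = 27  # -> val = 27
num = val + 31  # -> num = 58
val = val * 2  # -> val = 54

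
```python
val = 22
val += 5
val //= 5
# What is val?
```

Answer: 5

Derivation:
Trace (tracking val):
val = 22  # -> val = 22
val += 5  # -> val = 27
val //= 5  # -> val = 5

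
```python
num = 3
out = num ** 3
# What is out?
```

Answer: 27

Derivation:
Trace (tracking out):
num = 3  # -> num = 3
out = num ** 3  # -> out = 27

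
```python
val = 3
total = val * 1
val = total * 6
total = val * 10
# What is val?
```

Answer: 18

Derivation:
Trace (tracking val):
val = 3  # -> val = 3
total = val * 1  # -> total = 3
val = total * 6  # -> val = 18
total = val * 10  # -> total = 180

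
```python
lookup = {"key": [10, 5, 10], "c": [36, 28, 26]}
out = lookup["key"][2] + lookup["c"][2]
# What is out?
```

Answer: 36

Derivation:
Trace (tracking out):
lookup = {'key': [10, 5, 10], 'c': [36, 28, 26]}  # -> lookup = {'key': [10, 5, 10], 'c': [36, 28, 26]}
out = lookup['key'][2] + lookup['c'][2]  # -> out = 36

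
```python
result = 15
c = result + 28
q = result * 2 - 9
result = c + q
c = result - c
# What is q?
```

Trace (tracking q):
result = 15  # -> result = 15
c = result + 28  # -> c = 43
q = result * 2 - 9  # -> q = 21
result = c + q  # -> result = 64
c = result - c  # -> c = 21

Answer: 21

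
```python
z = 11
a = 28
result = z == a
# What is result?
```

Trace (tracking result):
z = 11  # -> z = 11
a = 28  # -> a = 28
result = z == a  # -> result = False

Answer: False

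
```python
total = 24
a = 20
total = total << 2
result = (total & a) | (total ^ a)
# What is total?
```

Trace (tracking total):
total = 24  # -> total = 24
a = 20  # -> a = 20
total = total << 2  # -> total = 96
result = total & a | total ^ a  # -> result = 116

Answer: 96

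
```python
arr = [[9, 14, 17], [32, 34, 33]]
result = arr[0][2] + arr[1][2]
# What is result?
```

Answer: 50

Derivation:
Trace (tracking result):
arr = [[9, 14, 17], [32, 34, 33]]  # -> arr = [[9, 14, 17], [32, 34, 33]]
result = arr[0][2] + arr[1][2]  # -> result = 50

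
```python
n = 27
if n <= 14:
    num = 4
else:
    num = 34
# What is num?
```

Answer: 34

Derivation:
Trace (tracking num):
n = 27  # -> n = 27
if n <= 14:  # condition is False
else:
    num = 34  # -> num = 34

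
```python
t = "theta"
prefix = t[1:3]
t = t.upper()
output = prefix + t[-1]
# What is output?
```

Trace (tracking output):
t = 'theta'  # -> t = 'theta'
prefix = t[1:3]  # -> prefix = 'he'
t = t.upper()  # -> t = 'THETA'
output = prefix + t[-1]  # -> output = 'heA'

Answer: 'heA'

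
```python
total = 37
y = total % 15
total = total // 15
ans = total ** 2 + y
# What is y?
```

Trace (tracking y):
total = 37  # -> total = 37
y = total % 15  # -> y = 7
total = total // 15  # -> total = 2
ans = total ** 2 + y  # -> ans = 11

Answer: 7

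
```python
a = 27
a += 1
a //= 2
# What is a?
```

Answer: 14

Derivation:
Trace (tracking a):
a = 27  # -> a = 27
a += 1  # -> a = 28
a //= 2  # -> a = 14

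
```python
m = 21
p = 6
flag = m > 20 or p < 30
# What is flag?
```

Trace (tracking flag):
m = 21  # -> m = 21
p = 6  # -> p = 6
flag = m > 20 or p < 30  # -> flag = True

Answer: True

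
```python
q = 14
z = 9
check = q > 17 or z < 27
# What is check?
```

Answer: True

Derivation:
Trace (tracking check):
q = 14  # -> q = 14
z = 9  # -> z = 9
check = q > 17 or z < 27  # -> check = True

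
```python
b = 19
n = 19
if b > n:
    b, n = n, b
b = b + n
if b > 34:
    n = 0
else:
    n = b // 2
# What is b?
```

Trace (tracking b):
b = 19  # -> b = 19
n = 19  # -> n = 19
if b > n:  # condition is False
b = b + n  # -> b = 38
if b > 34:  # condition is True
    n = 0  # -> n = 0

Answer: 38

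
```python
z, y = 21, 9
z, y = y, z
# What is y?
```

Trace (tracking y):
z, y = (21, 9)  # -> z = 21, y = 9
z, y = (y, z)  # -> z = 9, y = 21

Answer: 21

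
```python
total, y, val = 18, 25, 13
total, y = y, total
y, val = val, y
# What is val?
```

Answer: 18

Derivation:
Trace (tracking val):
total, y, val = (18, 25, 13)  # -> total = 18, y = 25, val = 13
total, y = (y, total)  # -> total = 25, y = 18
y, val = (val, y)  # -> y = 13, val = 18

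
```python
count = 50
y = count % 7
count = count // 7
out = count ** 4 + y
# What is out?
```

Answer: 2402

Derivation:
Trace (tracking out):
count = 50  # -> count = 50
y = count % 7  # -> y = 1
count = count // 7  # -> count = 7
out = count ** 4 + y  # -> out = 2402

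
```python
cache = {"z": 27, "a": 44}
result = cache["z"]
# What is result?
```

Trace (tracking result):
cache = {'z': 27, 'a': 44}  # -> cache = {'z': 27, 'a': 44}
result = cache['z']  # -> result = 27

Answer: 27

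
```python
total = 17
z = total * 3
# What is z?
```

Answer: 51

Derivation:
Trace (tracking z):
total = 17  # -> total = 17
z = total * 3  # -> z = 51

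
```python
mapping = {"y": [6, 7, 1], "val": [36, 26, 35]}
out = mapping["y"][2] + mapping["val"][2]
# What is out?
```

Trace (tracking out):
mapping = {'y': [6, 7, 1], 'val': [36, 26, 35]}  # -> mapping = {'y': [6, 7, 1], 'val': [36, 26, 35]}
out = mapping['y'][2] + mapping['val'][2]  # -> out = 36

Answer: 36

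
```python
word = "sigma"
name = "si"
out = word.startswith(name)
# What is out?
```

Answer: True

Derivation:
Trace (tracking out):
word = 'sigma'  # -> word = 'sigma'
name = 'si'  # -> name = 'si'
out = word.startswith(name)  # -> out = True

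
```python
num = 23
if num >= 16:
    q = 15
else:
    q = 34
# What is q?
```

Trace (tracking q):
num = 23  # -> num = 23
if num >= 16:  # condition is True
    q = 15  # -> q = 15

Answer: 15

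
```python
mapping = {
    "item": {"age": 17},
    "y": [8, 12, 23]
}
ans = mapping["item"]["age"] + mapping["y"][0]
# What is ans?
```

Trace (tracking ans):
mapping = {'item': {'age': 17}, 'y': [8, 12, 23]}  # -> mapping = {'item': {'age': 17}, 'y': [8, 12, 23]}
ans = mapping['item']['age'] + mapping['y'][0]  # -> ans = 25

Answer: 25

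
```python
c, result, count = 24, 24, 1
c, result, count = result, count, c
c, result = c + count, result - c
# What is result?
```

Answer: -23

Derivation:
Trace (tracking result):
c, result, count = (24, 24, 1)  # -> c = 24, result = 24, count = 1
c, result, count = (result, count, c)  # -> c = 24, result = 1, count = 24
c, result = (c + count, result - c)  # -> c = 48, result = -23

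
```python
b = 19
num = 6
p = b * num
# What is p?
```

Answer: 114

Derivation:
Trace (tracking p):
b = 19  # -> b = 19
num = 6  # -> num = 6
p = b * num  # -> p = 114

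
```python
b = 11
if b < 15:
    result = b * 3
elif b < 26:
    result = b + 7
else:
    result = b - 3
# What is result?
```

Trace (tracking result):
b = 11  # -> b = 11
if b < 15:  # condition is True
    result = b * 3  # -> result = 33

Answer: 33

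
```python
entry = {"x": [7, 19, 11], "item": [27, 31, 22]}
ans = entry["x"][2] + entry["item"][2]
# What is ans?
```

Answer: 33

Derivation:
Trace (tracking ans):
entry = {'x': [7, 19, 11], 'item': [27, 31, 22]}  # -> entry = {'x': [7, 19, 11], 'item': [27, 31, 22]}
ans = entry['x'][2] + entry['item'][2]  # -> ans = 33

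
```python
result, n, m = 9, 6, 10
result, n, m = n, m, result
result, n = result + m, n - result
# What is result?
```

Answer: 15

Derivation:
Trace (tracking result):
result, n, m = (9, 6, 10)  # -> result = 9, n = 6, m = 10
result, n, m = (n, m, result)  # -> result = 6, n = 10, m = 9
result, n = (result + m, n - result)  # -> result = 15, n = 4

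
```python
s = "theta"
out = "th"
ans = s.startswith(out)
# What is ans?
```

Answer: True

Derivation:
Trace (tracking ans):
s = 'theta'  # -> s = 'theta'
out = 'th'  # -> out = 'th'
ans = s.startswith(out)  # -> ans = True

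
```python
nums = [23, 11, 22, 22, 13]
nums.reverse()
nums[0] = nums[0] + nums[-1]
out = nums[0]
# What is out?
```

Trace (tracking out):
nums = [23, 11, 22, 22, 13]  # -> nums = [23, 11, 22, 22, 13]
nums.reverse()  # -> nums = [13, 22, 22, 11, 23]
nums[0] = nums[0] + nums[-1]  # -> nums = [36, 22, 22, 11, 23]
out = nums[0]  # -> out = 36

Answer: 36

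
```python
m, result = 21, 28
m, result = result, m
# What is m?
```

Answer: 28

Derivation:
Trace (tracking m):
m, result = (21, 28)  # -> m = 21, result = 28
m, result = (result, m)  # -> m = 28, result = 21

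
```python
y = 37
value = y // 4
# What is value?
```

Trace (tracking value):
y = 37  # -> y = 37
value = y // 4  # -> value = 9

Answer: 9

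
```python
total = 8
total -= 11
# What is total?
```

Trace (tracking total):
total = 8  # -> total = 8
total -= 11  # -> total = -3

Answer: -3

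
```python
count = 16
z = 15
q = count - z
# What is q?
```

Answer: 1

Derivation:
Trace (tracking q):
count = 16  # -> count = 16
z = 15  # -> z = 15
q = count - z  # -> q = 1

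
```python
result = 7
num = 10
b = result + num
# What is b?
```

Answer: 17

Derivation:
Trace (tracking b):
result = 7  # -> result = 7
num = 10  # -> num = 10
b = result + num  # -> b = 17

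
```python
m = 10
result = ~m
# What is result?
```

Trace (tracking result):
m = 10  # -> m = 10
result = ~m  # -> result = -11

Answer: -11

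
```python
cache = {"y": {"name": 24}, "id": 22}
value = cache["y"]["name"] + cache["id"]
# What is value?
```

Trace (tracking value):
cache = {'y': {'name': 24}, 'id': 22}  # -> cache = {'y': {'name': 24}, 'id': 22}
value = cache['y']['name'] + cache['id']  # -> value = 46

Answer: 46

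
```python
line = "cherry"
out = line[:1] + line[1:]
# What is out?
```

Trace (tracking out):
line = 'cherry'  # -> line = 'cherry'
out = line[:1] + line[1:]  # -> out = 'cherry'

Answer: 'cherry'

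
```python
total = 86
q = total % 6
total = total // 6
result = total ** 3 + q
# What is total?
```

Answer: 14

Derivation:
Trace (tracking total):
total = 86  # -> total = 86
q = total % 6  # -> q = 2
total = total // 6  # -> total = 14
result = total ** 3 + q  # -> result = 2746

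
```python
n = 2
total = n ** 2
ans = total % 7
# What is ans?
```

Trace (tracking ans):
n = 2  # -> n = 2
total = n ** 2  # -> total = 4
ans = total % 7  # -> ans = 4

Answer: 4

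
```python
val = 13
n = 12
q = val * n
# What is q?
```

Trace (tracking q):
val = 13  # -> val = 13
n = 12  # -> n = 12
q = val * n  # -> q = 156

Answer: 156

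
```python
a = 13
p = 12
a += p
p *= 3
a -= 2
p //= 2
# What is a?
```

Answer: 23

Derivation:
Trace (tracking a):
a = 13  # -> a = 13
p = 12  # -> p = 12
a += p  # -> a = 25
p *= 3  # -> p = 36
a -= 2  # -> a = 23
p //= 2  # -> p = 18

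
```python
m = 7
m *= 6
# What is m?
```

Answer: 42

Derivation:
Trace (tracking m):
m = 7  # -> m = 7
m *= 6  # -> m = 42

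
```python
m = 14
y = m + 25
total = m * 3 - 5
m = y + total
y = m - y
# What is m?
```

Trace (tracking m):
m = 14  # -> m = 14
y = m + 25  # -> y = 39
total = m * 3 - 5  # -> total = 37
m = y + total  # -> m = 76
y = m - y  # -> y = 37

Answer: 76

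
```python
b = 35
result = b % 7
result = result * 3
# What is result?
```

Answer: 0

Derivation:
Trace (tracking result):
b = 35  # -> b = 35
result = b % 7  # -> result = 0
result = result * 3  # -> result = 0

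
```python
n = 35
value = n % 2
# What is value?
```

Trace (tracking value):
n = 35  # -> n = 35
value = n % 2  # -> value = 1

Answer: 1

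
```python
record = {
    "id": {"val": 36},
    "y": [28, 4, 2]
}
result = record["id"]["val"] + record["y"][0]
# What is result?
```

Answer: 64

Derivation:
Trace (tracking result):
record = {'id': {'val': 36}, 'y': [28, 4, 2]}  # -> record = {'id': {'val': 36}, 'y': [28, 4, 2]}
result = record['id']['val'] + record['y'][0]  # -> result = 64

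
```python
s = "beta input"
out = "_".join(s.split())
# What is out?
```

Answer: 'beta_input'

Derivation:
Trace (tracking out):
s = 'beta input'  # -> s = 'beta input'
out = '_'.join(s.split())  # -> out = 'beta_input'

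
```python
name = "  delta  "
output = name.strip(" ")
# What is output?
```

Answer: 'delta'

Derivation:
Trace (tracking output):
name = '  delta  '  # -> name = '  delta  '
output = name.strip(' ')  # -> output = 'delta'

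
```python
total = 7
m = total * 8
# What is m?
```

Answer: 56

Derivation:
Trace (tracking m):
total = 7  # -> total = 7
m = total * 8  # -> m = 56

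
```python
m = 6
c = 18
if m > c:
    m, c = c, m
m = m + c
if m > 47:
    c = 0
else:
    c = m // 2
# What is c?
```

Trace (tracking c):
m = 6  # -> m = 6
c = 18  # -> c = 18
if m > c:  # condition is False
m = m + c  # -> m = 24
if m > 47:  # condition is False
else:
    c = m // 2  # -> c = 12

Answer: 12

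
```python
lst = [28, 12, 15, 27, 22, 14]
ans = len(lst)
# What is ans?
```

Answer: 6

Derivation:
Trace (tracking ans):
lst = [28, 12, 15, 27, 22, 14]  # -> lst = [28, 12, 15, 27, 22, 14]
ans = len(lst)  # -> ans = 6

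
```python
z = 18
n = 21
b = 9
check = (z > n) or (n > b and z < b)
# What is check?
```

Answer: False

Derivation:
Trace (tracking check):
z = 18  # -> z = 18
n = 21  # -> n = 21
b = 9  # -> b = 9
check = z > n or (n > b and z < b)  # -> check = False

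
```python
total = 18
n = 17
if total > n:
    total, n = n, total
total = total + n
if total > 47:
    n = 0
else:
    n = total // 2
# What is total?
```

Answer: 35

Derivation:
Trace (tracking total):
total = 18  # -> total = 18
n = 17  # -> n = 17
if total > n:  # condition is True
    total, n = (n, total)  # -> total = 17, n = 18
total = total + n  # -> total = 35
if total > 47:  # condition is False
else:
    n = total // 2  # -> n = 17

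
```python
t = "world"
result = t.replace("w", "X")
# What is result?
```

Trace (tracking result):
t = 'world'  # -> t = 'world'
result = t.replace('w', 'X')  # -> result = 'Xorld'

Answer: 'Xorld'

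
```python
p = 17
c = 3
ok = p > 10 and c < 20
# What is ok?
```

Trace (tracking ok):
p = 17  # -> p = 17
c = 3  # -> c = 3
ok = p > 10 and c < 20  # -> ok = True

Answer: True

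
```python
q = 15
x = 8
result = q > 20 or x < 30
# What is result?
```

Answer: True

Derivation:
Trace (tracking result):
q = 15  # -> q = 15
x = 8  # -> x = 8
result = q > 20 or x < 30  # -> result = True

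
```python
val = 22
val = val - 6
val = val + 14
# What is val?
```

Trace (tracking val):
val = 22  # -> val = 22
val = val - 6  # -> val = 16
val = val + 14  # -> val = 30

Answer: 30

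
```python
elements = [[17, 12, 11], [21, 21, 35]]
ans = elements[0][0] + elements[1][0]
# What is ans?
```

Answer: 38

Derivation:
Trace (tracking ans):
elements = [[17, 12, 11], [21, 21, 35]]  # -> elements = [[17, 12, 11], [21, 21, 35]]
ans = elements[0][0] + elements[1][0]  # -> ans = 38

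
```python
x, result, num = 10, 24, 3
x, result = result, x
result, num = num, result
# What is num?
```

Trace (tracking num):
x, result, num = (10, 24, 3)  # -> x = 10, result = 24, num = 3
x, result = (result, x)  # -> x = 24, result = 10
result, num = (num, result)  # -> result = 3, num = 10

Answer: 10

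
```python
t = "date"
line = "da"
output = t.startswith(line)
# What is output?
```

Trace (tracking output):
t = 'date'  # -> t = 'date'
line = 'da'  # -> line = 'da'
output = t.startswith(line)  # -> output = True

Answer: True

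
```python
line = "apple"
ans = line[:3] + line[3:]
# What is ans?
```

Answer: 'apple'

Derivation:
Trace (tracking ans):
line = 'apple'  # -> line = 'apple'
ans = line[:3] + line[3:]  # -> ans = 'apple'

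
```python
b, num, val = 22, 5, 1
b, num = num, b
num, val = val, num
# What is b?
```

Trace (tracking b):
b, num, val = (22, 5, 1)  # -> b = 22, num = 5, val = 1
b, num = (num, b)  # -> b = 5, num = 22
num, val = (val, num)  # -> num = 1, val = 22

Answer: 5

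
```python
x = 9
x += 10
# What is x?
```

Answer: 19

Derivation:
Trace (tracking x):
x = 9  # -> x = 9
x += 10  # -> x = 19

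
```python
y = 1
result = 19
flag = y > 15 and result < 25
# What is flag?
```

Trace (tracking flag):
y = 1  # -> y = 1
result = 19  # -> result = 19
flag = y > 15 and result < 25  # -> flag = False

Answer: False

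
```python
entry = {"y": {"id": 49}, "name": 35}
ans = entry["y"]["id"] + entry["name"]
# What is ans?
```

Trace (tracking ans):
entry = {'y': {'id': 49}, 'name': 35}  # -> entry = {'y': {'id': 49}, 'name': 35}
ans = entry['y']['id'] + entry['name']  # -> ans = 84

Answer: 84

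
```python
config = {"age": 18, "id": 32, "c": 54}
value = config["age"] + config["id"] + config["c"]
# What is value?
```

Trace (tracking value):
config = {'age': 18, 'id': 32, 'c': 54}  # -> config = {'age': 18, 'id': 32, 'c': 54}
value = config['age'] + config['id'] + config['c']  # -> value = 104

Answer: 104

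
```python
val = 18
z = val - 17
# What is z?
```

Trace (tracking z):
val = 18  # -> val = 18
z = val - 17  # -> z = 1

Answer: 1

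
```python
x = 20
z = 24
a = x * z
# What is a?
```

Trace (tracking a):
x = 20  # -> x = 20
z = 24  # -> z = 24
a = x * z  # -> a = 480

Answer: 480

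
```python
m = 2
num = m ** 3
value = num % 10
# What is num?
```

Trace (tracking num):
m = 2  # -> m = 2
num = m ** 3  # -> num = 8
value = num % 10  # -> value = 8

Answer: 8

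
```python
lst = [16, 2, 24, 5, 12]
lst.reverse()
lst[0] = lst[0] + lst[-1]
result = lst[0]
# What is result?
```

Trace (tracking result):
lst = [16, 2, 24, 5, 12]  # -> lst = [16, 2, 24, 5, 12]
lst.reverse()  # -> lst = [12, 5, 24, 2, 16]
lst[0] = lst[0] + lst[-1]  # -> lst = [28, 5, 24, 2, 16]
result = lst[0]  # -> result = 28

Answer: 28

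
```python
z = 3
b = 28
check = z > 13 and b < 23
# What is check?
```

Trace (tracking check):
z = 3  # -> z = 3
b = 28  # -> b = 28
check = z > 13 and b < 23  # -> check = False

Answer: False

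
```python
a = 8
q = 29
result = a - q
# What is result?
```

Answer: -21

Derivation:
Trace (tracking result):
a = 8  # -> a = 8
q = 29  # -> q = 29
result = a - q  # -> result = -21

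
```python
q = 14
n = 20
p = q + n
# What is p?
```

Trace (tracking p):
q = 14  # -> q = 14
n = 20  # -> n = 20
p = q + n  # -> p = 34

Answer: 34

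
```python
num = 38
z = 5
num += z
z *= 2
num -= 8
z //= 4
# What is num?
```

Trace (tracking num):
num = 38  # -> num = 38
z = 5  # -> z = 5
num += z  # -> num = 43
z *= 2  # -> z = 10
num -= 8  # -> num = 35
z //= 4  # -> z = 2

Answer: 35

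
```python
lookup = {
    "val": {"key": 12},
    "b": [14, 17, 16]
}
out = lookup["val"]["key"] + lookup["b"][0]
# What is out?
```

Trace (tracking out):
lookup = {'val': {'key': 12}, 'b': [14, 17, 16]}  # -> lookup = {'val': {'key': 12}, 'b': [14, 17, 16]}
out = lookup['val']['key'] + lookup['b'][0]  # -> out = 26

Answer: 26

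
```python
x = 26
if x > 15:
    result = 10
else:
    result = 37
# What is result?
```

Answer: 10

Derivation:
Trace (tracking result):
x = 26  # -> x = 26
if x > 15:  # condition is True
    result = 10  # -> result = 10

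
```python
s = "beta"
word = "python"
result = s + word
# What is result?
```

Answer: 'betapython'

Derivation:
Trace (tracking result):
s = 'beta'  # -> s = 'beta'
word = 'python'  # -> word = 'python'
result = s + word  # -> result = 'betapython'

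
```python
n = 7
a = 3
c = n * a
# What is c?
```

Trace (tracking c):
n = 7  # -> n = 7
a = 3  # -> a = 3
c = n * a  # -> c = 21

Answer: 21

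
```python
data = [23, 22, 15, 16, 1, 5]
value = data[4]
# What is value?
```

Answer: 1

Derivation:
Trace (tracking value):
data = [23, 22, 15, 16, 1, 5]  # -> data = [23, 22, 15, 16, 1, 5]
value = data[4]  # -> value = 1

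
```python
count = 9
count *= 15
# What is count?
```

Trace (tracking count):
count = 9  # -> count = 9
count *= 15  # -> count = 135

Answer: 135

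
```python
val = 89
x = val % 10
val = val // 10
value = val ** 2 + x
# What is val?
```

Answer: 8

Derivation:
Trace (tracking val):
val = 89  # -> val = 89
x = val % 10  # -> x = 9
val = val // 10  # -> val = 8
value = val ** 2 + x  # -> value = 73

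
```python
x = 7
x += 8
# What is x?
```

Trace (tracking x):
x = 7  # -> x = 7
x += 8  # -> x = 15

Answer: 15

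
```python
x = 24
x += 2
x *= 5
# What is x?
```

Answer: 130

Derivation:
Trace (tracking x):
x = 24  # -> x = 24
x += 2  # -> x = 26
x *= 5  # -> x = 130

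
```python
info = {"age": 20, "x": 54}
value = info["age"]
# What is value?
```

Trace (tracking value):
info = {'age': 20, 'x': 54}  # -> info = {'age': 20, 'x': 54}
value = info['age']  # -> value = 20

Answer: 20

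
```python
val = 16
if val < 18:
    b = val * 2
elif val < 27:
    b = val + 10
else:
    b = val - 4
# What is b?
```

Trace (tracking b):
val = 16  # -> val = 16
if val < 18:  # condition is True
    b = val * 2  # -> b = 32

Answer: 32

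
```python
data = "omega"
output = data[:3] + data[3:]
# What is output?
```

Trace (tracking output):
data = 'omega'  # -> data = 'omega'
output = data[:3] + data[3:]  # -> output = 'omega'

Answer: 'omega'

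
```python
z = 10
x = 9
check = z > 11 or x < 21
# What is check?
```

Trace (tracking check):
z = 10  # -> z = 10
x = 9  # -> x = 9
check = z > 11 or x < 21  # -> check = True

Answer: True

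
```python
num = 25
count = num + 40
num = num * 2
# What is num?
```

Answer: 50

Derivation:
Trace (tracking num):
num = 25  # -> num = 25
count = num + 40  # -> count = 65
num = num * 2  # -> num = 50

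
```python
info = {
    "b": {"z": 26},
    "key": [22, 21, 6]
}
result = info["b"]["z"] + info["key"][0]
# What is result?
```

Trace (tracking result):
info = {'b': {'z': 26}, 'key': [22, 21, 6]}  # -> info = {'b': {'z': 26}, 'key': [22, 21, 6]}
result = info['b']['z'] + info['key'][0]  # -> result = 48

Answer: 48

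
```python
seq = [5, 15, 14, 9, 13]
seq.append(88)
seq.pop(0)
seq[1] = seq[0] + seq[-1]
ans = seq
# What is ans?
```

Trace (tracking ans):
seq = [5, 15, 14, 9, 13]  # -> seq = [5, 15, 14, 9, 13]
seq.append(88)  # -> seq = [5, 15, 14, 9, 13, 88]
seq.pop(0)  # -> seq = [15, 14, 9, 13, 88]
seq[1] = seq[0] + seq[-1]  # -> seq = [15, 103, 9, 13, 88]
ans = seq  # -> ans = [15, 103, 9, 13, 88]

Answer: [15, 103, 9, 13, 88]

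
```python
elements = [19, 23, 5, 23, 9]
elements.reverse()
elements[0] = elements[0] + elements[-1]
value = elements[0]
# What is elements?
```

Answer: [28, 23, 5, 23, 19]

Derivation:
Trace (tracking elements):
elements = [19, 23, 5, 23, 9]  # -> elements = [19, 23, 5, 23, 9]
elements.reverse()  # -> elements = [9, 23, 5, 23, 19]
elements[0] = elements[0] + elements[-1]  # -> elements = [28, 23, 5, 23, 19]
value = elements[0]  # -> value = 28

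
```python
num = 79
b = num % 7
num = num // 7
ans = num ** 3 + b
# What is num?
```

Trace (tracking num):
num = 79  # -> num = 79
b = num % 7  # -> b = 2
num = num // 7  # -> num = 11
ans = num ** 3 + b  # -> ans = 1333

Answer: 11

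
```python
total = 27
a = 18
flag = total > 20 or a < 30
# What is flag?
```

Answer: True

Derivation:
Trace (tracking flag):
total = 27  # -> total = 27
a = 18  # -> a = 18
flag = total > 20 or a < 30  # -> flag = True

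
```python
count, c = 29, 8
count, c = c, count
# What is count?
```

Answer: 8

Derivation:
Trace (tracking count):
count, c = (29, 8)  # -> count = 29, c = 8
count, c = (c, count)  # -> count = 8, c = 29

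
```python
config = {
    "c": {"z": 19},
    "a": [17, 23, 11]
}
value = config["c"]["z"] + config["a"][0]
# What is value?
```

Answer: 36

Derivation:
Trace (tracking value):
config = {'c': {'z': 19}, 'a': [17, 23, 11]}  # -> config = {'c': {'z': 19}, 'a': [17, 23, 11]}
value = config['c']['z'] + config['a'][0]  # -> value = 36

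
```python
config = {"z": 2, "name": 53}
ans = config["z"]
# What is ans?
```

Trace (tracking ans):
config = {'z': 2, 'name': 53}  # -> config = {'z': 2, 'name': 53}
ans = config['z']  # -> ans = 2

Answer: 2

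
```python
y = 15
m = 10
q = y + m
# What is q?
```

Trace (tracking q):
y = 15  # -> y = 15
m = 10  # -> m = 10
q = y + m  # -> q = 25

Answer: 25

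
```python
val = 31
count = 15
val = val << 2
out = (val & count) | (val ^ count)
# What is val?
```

Answer: 124

Derivation:
Trace (tracking val):
val = 31  # -> val = 31
count = 15  # -> count = 15
val = val << 2  # -> val = 124
out = val & count | val ^ count  # -> out = 127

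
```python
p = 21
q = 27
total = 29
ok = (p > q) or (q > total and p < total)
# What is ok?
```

Trace (tracking ok):
p = 21  # -> p = 21
q = 27  # -> q = 27
total = 29  # -> total = 29
ok = p > q or (q > total and p < total)  # -> ok = False

Answer: False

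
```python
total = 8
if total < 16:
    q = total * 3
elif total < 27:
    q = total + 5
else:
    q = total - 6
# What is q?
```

Answer: 24

Derivation:
Trace (tracking q):
total = 8  # -> total = 8
if total < 16:  # condition is True
    q = total * 3  # -> q = 24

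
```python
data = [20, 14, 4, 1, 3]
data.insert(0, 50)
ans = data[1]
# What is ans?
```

Trace (tracking ans):
data = [20, 14, 4, 1, 3]  # -> data = [20, 14, 4, 1, 3]
data.insert(0, 50)  # -> data = [50, 20, 14, 4, 1, 3]
ans = data[1]  # -> ans = 20

Answer: 20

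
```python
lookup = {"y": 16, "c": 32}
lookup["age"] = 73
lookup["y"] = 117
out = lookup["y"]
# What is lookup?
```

Trace (tracking lookup):
lookup = {'y': 16, 'c': 32}  # -> lookup = {'y': 16, 'c': 32}
lookup['age'] = 73  # -> lookup = {'y': 16, 'c': 32, 'age': 73}
lookup['y'] = 117  # -> lookup = {'y': 117, 'c': 32, 'age': 73}
out = lookup['y']  # -> out = 117

Answer: {'y': 117, 'c': 32, 'age': 73}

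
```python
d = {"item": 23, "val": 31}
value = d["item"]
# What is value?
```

Answer: 23

Derivation:
Trace (tracking value):
d = {'item': 23, 'val': 31}  # -> d = {'item': 23, 'val': 31}
value = d['item']  # -> value = 23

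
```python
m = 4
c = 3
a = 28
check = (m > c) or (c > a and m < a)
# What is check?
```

Trace (tracking check):
m = 4  # -> m = 4
c = 3  # -> c = 3
a = 28  # -> a = 28
check = m > c or (c > a and m < a)  # -> check = True

Answer: True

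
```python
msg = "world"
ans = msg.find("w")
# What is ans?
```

Answer: 0

Derivation:
Trace (tracking ans):
msg = 'world'  # -> msg = 'world'
ans = msg.find('w')  # -> ans = 0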